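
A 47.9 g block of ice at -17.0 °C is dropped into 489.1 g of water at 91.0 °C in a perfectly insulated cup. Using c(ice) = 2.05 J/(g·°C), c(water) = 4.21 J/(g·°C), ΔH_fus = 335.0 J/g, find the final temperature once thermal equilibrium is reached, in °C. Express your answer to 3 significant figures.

T_f = 75.0 °C

Heat to bring ice to 0 °C and melt it: q₁ = 47.9×2.05×17.0 + 47.9×335.0 = 17716 J
Heat the water can supply cooling to 0 °C: 489.1×4.21×91.0 = 187379 J > q₁, so all ice melts.
Energy balance: 489.1×4.21×(91.0 − T) = 17716 + 47.9×4.21×(T − 0)
2059.111(91.0 − T) = 17716 + 201.659 T
187379 − 17716 = 2260.770 T
T = 169663 / 2260.770 = 75.047 °C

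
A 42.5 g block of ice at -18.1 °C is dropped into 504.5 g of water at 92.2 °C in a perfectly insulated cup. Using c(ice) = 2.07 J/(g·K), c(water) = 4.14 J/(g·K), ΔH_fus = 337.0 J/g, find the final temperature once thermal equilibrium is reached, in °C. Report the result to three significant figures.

T_f = 78.0 °C

Heat to bring ice to 0 °C and melt it: q₁ = 42.5×2.07×18.1 + 42.5×337.0 = 15915 J
Heat the water can supply cooling to 0 °C: 504.5×4.14×92.2 = 192572 J > q₁, so all ice melts.
Energy balance: 504.5×4.14×(92.2 − T) = 15915 + 42.5×4.14×(T − 0)
2088.63(92.2 − T) = 15915 + 175.95 T
192572 − 15915 = 2264.58 T
T = 176657 / 2264.58 = 78.01 °C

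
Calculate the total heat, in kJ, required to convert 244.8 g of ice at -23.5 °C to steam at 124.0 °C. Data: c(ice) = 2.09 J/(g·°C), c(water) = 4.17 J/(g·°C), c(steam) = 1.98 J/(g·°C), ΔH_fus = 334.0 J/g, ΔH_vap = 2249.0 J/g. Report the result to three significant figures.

q = 758 kJ

q1 (heat ice -23.5→0.0 °C): 244.8 × 2.09 × 23.5 = 12023 J
q2 (melt at 0 °C): 244.8 × 334.0 = 81763 J
q3 (heat water 0.0→100.0 °C): 244.8 × 4.17 × 100.0 = 102082 J
q4 (vaporize at 100 °C): 244.8 × 2249.0 = 550555 J
q5 (heat steam 100.0→124.0 °C): 244.8 × 1.98 × 24.0 = 11633 J
Total: 12023 + 81763 + 102082 + 550555 + 11633 = 758056 J = 758 kJ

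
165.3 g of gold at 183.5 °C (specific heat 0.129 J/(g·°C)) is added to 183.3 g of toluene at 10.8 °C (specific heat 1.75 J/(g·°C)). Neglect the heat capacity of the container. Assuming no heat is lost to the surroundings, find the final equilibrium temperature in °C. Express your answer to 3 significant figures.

Heat lost by gold = heat gained by toluene.
(165.3)(0.129)(183.5 − T) = (183.3)(1.75)(T − 10.8)
21.3237 (183.5 − T) = 320.775 (T − 10.8)
3912.9 − 21.3237 T = 320.775 T − 3464.4
7377.3 = 342.0987 T
T = 21.56 °C

T_f = 21.6 °C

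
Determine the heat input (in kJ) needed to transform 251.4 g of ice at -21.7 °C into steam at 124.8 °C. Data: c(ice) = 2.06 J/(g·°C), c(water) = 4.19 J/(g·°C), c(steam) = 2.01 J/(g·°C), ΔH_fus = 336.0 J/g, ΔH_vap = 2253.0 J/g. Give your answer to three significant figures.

q = 780 kJ

q1 (heat ice -21.7→0.0 °C): 251.4 × 2.06 × 21.7 = 11238 J
q2 (melt at 0 °C): 251.4 × 336.0 = 84470 J
q3 (heat water 0.0→100.0 °C): 251.4 × 4.19 × 100.0 = 105337 J
q4 (vaporize at 100 °C): 251.4 × 2253.0 = 566404 J
q5 (heat steam 100.0→124.8 °C): 251.4 × 2.01 × 24.8 = 12532 J
Total: 11238 + 84470 + 105337 + 566404 + 12532 = 779981 J = 780 kJ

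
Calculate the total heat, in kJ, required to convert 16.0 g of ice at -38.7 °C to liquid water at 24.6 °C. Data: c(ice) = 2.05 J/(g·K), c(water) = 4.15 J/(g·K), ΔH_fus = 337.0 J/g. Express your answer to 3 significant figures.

q1 (heat ice -38.7→0.0 °C): 16.0 × 2.05 × 38.7 = 1269 J
q2 (melt at 0 °C): 16.0 × 337.0 = 5392 J
q3 (heat water 0.0→24.6 °C): 16.0 × 4.15 × 24.6 = 1633 J
Total: 1269 + 5392 + 1633 = 8294 J = 8.29 kJ

q = 8.29 kJ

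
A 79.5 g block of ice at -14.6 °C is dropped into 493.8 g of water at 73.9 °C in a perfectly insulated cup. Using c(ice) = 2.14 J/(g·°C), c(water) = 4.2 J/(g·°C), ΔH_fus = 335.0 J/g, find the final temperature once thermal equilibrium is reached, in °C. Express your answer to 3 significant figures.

Heat to bring ice to 0 °C and melt it: q₁ = 79.5×2.14×14.6 + 79.5×335.0 = 29116 J
Heat the water can supply cooling to 0 °C: 493.8×4.2×73.9 = 153266 J > q₁, so all ice melts.
Energy balance: 493.8×4.2×(73.9 − T) = 29116 + 79.5×4.2×(T − 0)
2073.96(73.9 − T) = 29116 + 333.9 T
153266 − 29116 = 2407.86 T
T = 124150 / 2407.86 = 51.56 °C

T_f = 51.6 °C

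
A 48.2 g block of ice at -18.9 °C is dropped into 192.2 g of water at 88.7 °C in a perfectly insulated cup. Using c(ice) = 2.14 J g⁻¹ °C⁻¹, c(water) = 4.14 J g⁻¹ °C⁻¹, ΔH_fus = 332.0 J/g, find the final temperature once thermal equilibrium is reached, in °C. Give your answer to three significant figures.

Heat to bring ice to 0 °C and melt it: q₁ = 48.2×2.14×18.9 + 48.2×332.0 = 17952 J
Heat the water can supply cooling to 0 °C: 192.2×4.14×88.7 = 70579.3 J > q₁, so all ice melts.
Energy balance: 192.2×4.14×(88.7 − T) = 17952 + 48.2×4.14×(T − 0)
795.708(88.7 − T) = 17952 + 199.548 T
70579.3 − 17952 = 995.256 T
T = 52627.3 / 995.256 = 52.88 °C

T_f = 52.9 °C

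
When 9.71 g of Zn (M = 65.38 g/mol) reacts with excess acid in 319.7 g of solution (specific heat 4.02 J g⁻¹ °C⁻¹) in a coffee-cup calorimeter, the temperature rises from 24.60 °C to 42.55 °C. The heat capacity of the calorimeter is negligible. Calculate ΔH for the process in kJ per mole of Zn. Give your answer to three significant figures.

ΔH = -155 kJ/mol

|ΔT| = |42.55 − 24.60| = 17.95 °C
|q_surr| = (319.7 × 4.02) × 17.95 = 1285.194 × 17.95 = 23070 J
n(Zn) = 9.71 / 65.38 = 0.1485 mol
Temperature rose, so q_rxn = −|q_surr| = -23.07 kJ
ΔH = q_rxn / n = -155.4 kJ/mol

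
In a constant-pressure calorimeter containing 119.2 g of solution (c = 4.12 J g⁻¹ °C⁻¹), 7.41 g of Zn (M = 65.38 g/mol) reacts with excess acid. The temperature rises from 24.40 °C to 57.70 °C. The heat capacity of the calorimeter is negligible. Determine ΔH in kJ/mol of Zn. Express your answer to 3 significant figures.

ΔH = -144 kJ/mol

|ΔT| = |57.70 − 24.40| = 33.30 °C
|q_surr| = (119.2 × 4.12) × 33.30 = 491.104 × 33.30 = 16350 J
n(Zn) = 7.41 / 65.38 = 0.1133 mol
Temperature rose, so q_rxn = −|q_surr| = -16.35 kJ
ΔH = q_rxn / n = -144.3 kJ/mol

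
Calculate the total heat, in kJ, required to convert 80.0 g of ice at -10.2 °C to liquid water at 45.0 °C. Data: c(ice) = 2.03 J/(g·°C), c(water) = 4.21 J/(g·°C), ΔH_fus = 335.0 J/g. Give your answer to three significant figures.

q1 (heat ice -10.2→0.0 °C): 80.0 × 2.03 × 10.2 = 1656 J
q2 (melt at 0 °C): 80.0 × 335.0 = 26800 J
q3 (heat water 0.0→45.0 °C): 80.0 × 4.21 × 45.0 = 15156 J
Total: 1656 + 26800 + 15156 = 43612 J = 43.6 kJ

q = 43.6 kJ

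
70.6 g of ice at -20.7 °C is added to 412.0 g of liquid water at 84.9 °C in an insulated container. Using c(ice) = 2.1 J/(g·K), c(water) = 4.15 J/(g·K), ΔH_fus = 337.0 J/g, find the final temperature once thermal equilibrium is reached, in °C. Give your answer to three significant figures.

T_f = 59.1 °C

Heat to bring ice to 0 °C and melt it: q₁ = 70.6×2.1×20.7 + 70.6×337.0 = 26861 J
Heat the water can supply cooling to 0 °C: 412.0×4.15×84.9 = 145162 J > q₁, so all ice melts.
Energy balance: 412.0×4.15×(84.9 − T) = 26861 + 70.6×4.15×(T − 0)
1709.8(84.9 − T) = 26861 + 292.99 T
145162 − 26861 = 2002.79 T
T = 118301 / 2002.79 = 59.07 °C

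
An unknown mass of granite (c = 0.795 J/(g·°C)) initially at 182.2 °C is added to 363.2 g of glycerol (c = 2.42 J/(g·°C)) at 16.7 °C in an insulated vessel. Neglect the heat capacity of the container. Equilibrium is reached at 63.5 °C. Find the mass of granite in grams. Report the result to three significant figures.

m = 436 g

q_gained = (363.2 × 2.42) × (63.5 − 16.7) = 41130 J
q_lost = m × 0.795 × (182.2 − 63.5) = 94.3665 m
m = 41130 / 94.3665 = 436 g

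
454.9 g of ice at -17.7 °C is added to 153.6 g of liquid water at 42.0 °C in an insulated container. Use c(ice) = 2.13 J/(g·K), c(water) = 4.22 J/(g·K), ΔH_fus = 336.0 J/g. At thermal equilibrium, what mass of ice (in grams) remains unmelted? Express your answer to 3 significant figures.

m_ice remaining = 425 g

Heat to warm all ice to 0 °C: 454.9×2.13×17.7 = 17150 J
Heat released by water cooling to 0 °C: 153.6×4.22×42.0 = 27224 J
27224 J < 17150 + 454.9×336.0 = 169996.4 J, so not all ice melts; final T = 0 °C.
Heat left for melting: 27224 − 17150 = 10074 J
Mass melted = 10074 / 336.0 = 29.98 g
Ice remaining = 454.9 − 29.98 = 424.92 g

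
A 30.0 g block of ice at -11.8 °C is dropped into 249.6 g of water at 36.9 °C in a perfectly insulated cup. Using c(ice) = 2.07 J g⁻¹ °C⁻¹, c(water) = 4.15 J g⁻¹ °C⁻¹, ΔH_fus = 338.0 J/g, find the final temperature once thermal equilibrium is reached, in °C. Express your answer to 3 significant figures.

Heat to bring ice to 0 °C and melt it: q₁ = 30.0×2.07×11.8 + 30.0×338.0 = 10873 J
Heat the water can supply cooling to 0 °C: 249.6×4.15×36.9 = 38222.5 J > q₁, so all ice melts.
Energy balance: 249.6×4.15×(36.9 − T) = 10873 + 30.0×4.15×(T − 0)
1035.84(36.9 − T) = 10873 + 124.5 T
38222.5 − 10873 = 1160.34 T
T = 27349.5 / 1160.34 = 23.57 °C

T_f = 23.6 °C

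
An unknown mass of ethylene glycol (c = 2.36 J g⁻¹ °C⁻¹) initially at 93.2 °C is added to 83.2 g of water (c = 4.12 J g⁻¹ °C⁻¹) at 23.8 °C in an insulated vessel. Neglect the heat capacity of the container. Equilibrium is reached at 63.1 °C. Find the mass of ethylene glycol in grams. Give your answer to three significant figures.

m = 190 g

q_gained = (83.2 × 4.12) × (63.1 − 23.8) = 13470 J
q_lost = m × 2.36 × (93.2 − 63.1) = 71.036 m
m = 13470 / 71.036 = 190 g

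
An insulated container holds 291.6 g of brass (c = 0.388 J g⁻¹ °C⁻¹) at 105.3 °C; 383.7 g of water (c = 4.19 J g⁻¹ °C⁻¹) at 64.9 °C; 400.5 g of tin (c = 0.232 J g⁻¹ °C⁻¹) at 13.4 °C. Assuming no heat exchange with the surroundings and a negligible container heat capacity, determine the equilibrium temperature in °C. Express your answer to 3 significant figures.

Σ mᵢcᵢ(T − Tᵢ) = 0  ⇒  T = Σ mᵢcᵢTᵢ / Σ mᵢcᵢ
Σ mᵢcᵢ = 291.6×0.388 + 383.7×4.19 + 400.5×0.232 = 1813.7598
Σ mᵢcᵢTᵢ = 113.1408×105.3 + 1607.703×64.9 + 92.916×13.4 = 117500
T = 117500 / 1813.7598 = 64.78 °C

T_f = 64.8 °C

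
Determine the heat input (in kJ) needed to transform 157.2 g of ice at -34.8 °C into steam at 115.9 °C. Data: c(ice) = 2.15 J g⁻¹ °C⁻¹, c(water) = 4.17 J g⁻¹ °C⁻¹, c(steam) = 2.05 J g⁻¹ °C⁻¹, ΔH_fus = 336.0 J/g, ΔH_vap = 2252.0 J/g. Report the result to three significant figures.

q1 (heat ice -34.8→0.0 °C): 157.2 × 2.15 × 34.8 = 11762 J
q2 (melt at 0 °C): 157.2 × 336.0 = 52819 J
q3 (heat water 0.0→100.0 °C): 157.2 × 4.17 × 100.0 = 65552 J
q4 (vaporize at 100 °C): 157.2 × 2252.0 = 354014 J
q5 (heat steam 100.0→115.9 °C): 157.2 × 2.05 × 15.9 = 5124 J
Total: 11762 + 52819 + 65552 + 354014 + 5124 = 489271 J = 489 kJ

q = 489 kJ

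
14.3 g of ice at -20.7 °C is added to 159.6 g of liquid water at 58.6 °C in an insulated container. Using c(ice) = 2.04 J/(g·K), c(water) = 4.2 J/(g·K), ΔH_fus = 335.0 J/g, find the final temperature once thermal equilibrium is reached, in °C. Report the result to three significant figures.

T_f = 46.4 °C

Heat to bring ice to 0 °C and melt it: q₁ = 14.3×2.04×20.7 + 14.3×335.0 = 5394.4 J
Heat the water can supply cooling to 0 °C: 159.6×4.2×58.6 = 39280.8 J > q₁, so all ice melts.
Energy balance: 159.6×4.2×(58.6 − T) = 5394.4 + 14.3×4.2×(T − 0)
670.32(58.6 − T) = 5394.4 + 60.06 T
39280.8 − 5394.4 = 730.38 T
T = 33886.4 / 730.38 = 46.40 °C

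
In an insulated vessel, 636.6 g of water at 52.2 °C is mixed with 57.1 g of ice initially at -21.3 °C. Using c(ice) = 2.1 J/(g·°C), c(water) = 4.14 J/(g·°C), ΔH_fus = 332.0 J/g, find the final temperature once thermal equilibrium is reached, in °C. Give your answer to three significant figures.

T_f = 40.4 °C

Heat to bring ice to 0 °C and melt it: q₁ = 57.1×2.1×21.3 + 57.1×332.0 = 21511 J
Heat the water can supply cooling to 0 °C: 636.6×4.14×52.2 = 137574 J > q₁, so all ice melts.
Energy balance: 636.6×4.14×(52.2 − T) = 21511 + 57.1×4.14×(T − 0)
2635.524(52.2 − T) = 21511 + 236.394 T
137574 − 21511 = 2871.918 T
T = 116063 / 2871.918 = 40.41 °C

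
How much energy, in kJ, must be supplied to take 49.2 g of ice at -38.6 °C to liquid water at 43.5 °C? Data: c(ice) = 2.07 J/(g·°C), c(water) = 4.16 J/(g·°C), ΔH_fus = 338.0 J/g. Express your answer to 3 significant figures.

q1 (heat ice -38.6→0.0 °C): 49.2 × 2.07 × 38.6 = 3931 J
q2 (melt at 0 °C): 49.2 × 338.0 = 16630 J
q3 (heat water 0.0→43.5 °C): 49.2 × 4.16 × 43.5 = 8903 J
Total: 3931 + 16630 + 8903 = 29464 J = 29.5 kJ

q = 29.5 kJ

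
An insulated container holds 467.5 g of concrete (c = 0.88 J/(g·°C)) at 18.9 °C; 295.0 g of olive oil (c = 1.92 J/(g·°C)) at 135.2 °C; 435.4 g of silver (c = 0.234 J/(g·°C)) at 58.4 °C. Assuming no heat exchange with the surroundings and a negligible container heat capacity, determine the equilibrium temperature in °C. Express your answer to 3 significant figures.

T_f = 83.6 °C

Σ mᵢcᵢ(T − Tᵢ) = 0  ⇒  T = Σ mᵢcᵢTᵢ / Σ mᵢcᵢ
Σ mᵢcᵢ = 467.5×0.88 + 295.0×1.92 + 435.4×0.234 = 1079.6836
Σ mᵢcᵢTᵢ = 411.4×18.9 + 566.4×135.2 + 101.8836×58.4 = 90303
T = 90303 / 1079.6836 = 83.64 °C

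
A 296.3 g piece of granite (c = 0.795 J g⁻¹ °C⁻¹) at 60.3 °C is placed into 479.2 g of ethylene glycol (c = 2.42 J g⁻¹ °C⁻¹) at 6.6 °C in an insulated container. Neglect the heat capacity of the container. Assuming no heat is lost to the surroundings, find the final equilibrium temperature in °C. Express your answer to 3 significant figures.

Heat lost by granite = heat gained by ethylene glycol.
(296.3)(0.795)(60.3 − T) = (479.2)(2.42)(T − 6.6)
235.5585 (60.3 − T) = 1159.664 (T − 6.6)
14204 − 235.5585 T = 1159.664 T − 7653.8
21857.8 = 1395.2225 T
T = 15.67 °C

T_f = 15.7 °C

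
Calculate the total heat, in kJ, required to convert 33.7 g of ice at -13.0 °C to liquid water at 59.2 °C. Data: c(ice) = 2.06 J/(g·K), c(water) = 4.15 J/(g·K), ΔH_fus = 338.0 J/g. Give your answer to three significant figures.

q = 20.6 kJ

q1 (heat ice -13.0→0.0 °C): 33.7 × 2.06 × 13.0 = 902 J
q2 (melt at 0 °C): 33.7 × 338.0 = 11391 J
q3 (heat water 0.0→59.2 °C): 33.7 × 4.15 × 59.2 = 8279 J
Total: 902 + 11391 + 8279 = 20572 J = 20.6 kJ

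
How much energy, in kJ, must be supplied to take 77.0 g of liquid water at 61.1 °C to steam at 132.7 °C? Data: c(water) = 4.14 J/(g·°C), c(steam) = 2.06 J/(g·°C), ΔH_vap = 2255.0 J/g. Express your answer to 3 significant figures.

q1 (heat water 61.1→100.0 °C): 77.0 × 4.14 × 38.9 = 12401 J
q2 (vaporize at 100 °C): 77.0 × 2255.0 = 173635 J
q3 (heat steam 100.0→132.7 °C): 77.0 × 2.06 × 32.7 = 5187 J
Total: 12401 + 173635 + 5187 = 191223 J = 191 kJ

q = 191 kJ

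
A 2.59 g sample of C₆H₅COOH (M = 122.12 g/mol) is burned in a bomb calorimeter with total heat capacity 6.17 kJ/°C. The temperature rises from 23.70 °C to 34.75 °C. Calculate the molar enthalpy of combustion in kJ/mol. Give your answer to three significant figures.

ΔH = -3210 kJ/mol

ΔT = 34.75 − 23.70 = 11.05 °C
q_cal = C_cal × ΔT = 6.17 × 11.05 = 68.1785 kJ
n = 2.59 / 122.12 = 0.02121 mol
q_rxn = −q_cal = -68.1785 kJ
ΔH = -68.1785 / 0.02121 = -3214 kJ/mol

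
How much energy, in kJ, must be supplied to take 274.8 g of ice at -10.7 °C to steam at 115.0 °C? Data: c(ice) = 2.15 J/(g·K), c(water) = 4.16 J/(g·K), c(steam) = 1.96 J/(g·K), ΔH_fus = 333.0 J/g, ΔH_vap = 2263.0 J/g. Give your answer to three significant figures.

q = 842 kJ

q1 (heat ice -10.7→0.0 °C): 274.8 × 2.15 × 10.7 = 6322 J
q2 (melt at 0 °C): 274.8 × 333.0 = 91508 J
q3 (heat water 0.0→100.0 °C): 274.8 × 4.16 × 100.0 = 114317 J
q4 (vaporize at 100 °C): 274.8 × 2263.0 = 621872 J
q5 (heat steam 100.0→115.0 °C): 274.8 × 1.96 × 15.0 = 8079 J
Total: 6322 + 91508 + 114317 + 621872 + 8079 = 842098 J = 842 kJ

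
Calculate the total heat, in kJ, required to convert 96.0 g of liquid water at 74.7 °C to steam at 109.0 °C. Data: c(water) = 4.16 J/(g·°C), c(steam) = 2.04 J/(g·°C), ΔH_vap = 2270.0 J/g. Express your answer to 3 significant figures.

q = 230 kJ

q1 (heat water 74.7→100.0 °C): 96.0 × 4.16 × 25.3 = 10104 J
q2 (vaporize at 100 °C): 96.0 × 2270.0 = 217920 J
q3 (heat steam 100.0→109.0 °C): 96.0 × 2.04 × 9.0 = 1763 J
Total: 10104 + 217920 + 1763 = 229787 J = 230 kJ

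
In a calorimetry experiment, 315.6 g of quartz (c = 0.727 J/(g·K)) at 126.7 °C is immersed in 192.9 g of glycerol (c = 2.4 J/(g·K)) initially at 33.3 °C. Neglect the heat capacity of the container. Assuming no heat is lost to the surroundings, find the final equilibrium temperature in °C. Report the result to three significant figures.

T_f = 64.2 °C

Heat lost by quartz = heat gained by glycerol.
(315.6)(0.727)(126.7 − T) = (192.9)(2.4)(T − 33.3)
229.4412 (126.7 − T) = 462.96 (T − 33.3)
29070.20 − 229.4412 T = 462.96 T − 15416.57
44486.77 = 692.4012 T
T = 64.24999 °C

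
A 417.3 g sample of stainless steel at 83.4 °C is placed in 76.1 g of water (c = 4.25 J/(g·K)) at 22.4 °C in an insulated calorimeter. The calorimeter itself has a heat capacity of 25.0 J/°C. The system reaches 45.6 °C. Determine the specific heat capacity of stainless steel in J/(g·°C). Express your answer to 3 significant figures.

c = 0.512 J/(g·°C)

q_gained = (76.1 × 4.25 + 25.0) × (45.6 − 22.4) = 8083 J
q_lost = 417.3 × c × (83.4 − 45.6) = 15773.94 c
Set equal: c = 8083 / 15773.94 = 0.512 J/(g·°C)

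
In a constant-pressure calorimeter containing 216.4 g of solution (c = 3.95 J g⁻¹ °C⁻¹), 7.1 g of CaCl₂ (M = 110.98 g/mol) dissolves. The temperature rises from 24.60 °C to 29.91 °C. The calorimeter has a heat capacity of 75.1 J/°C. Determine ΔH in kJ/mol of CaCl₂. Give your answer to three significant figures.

ΔH = -77.2 kJ/mol

|ΔT| = |29.91 − 24.60| = 5.31 °C
|q_surr| = (216.4 × 3.95 + 75.1) × 5.31 = 929.88 × 5.31 = 4938 J
n(CaCl₂) = 7.1 / 110.98 = 0.06398 mol
Temperature rose, so q_rxn = −|q_surr| = -4.938 kJ
ΔH = q_rxn / n = -77.18 kJ/mol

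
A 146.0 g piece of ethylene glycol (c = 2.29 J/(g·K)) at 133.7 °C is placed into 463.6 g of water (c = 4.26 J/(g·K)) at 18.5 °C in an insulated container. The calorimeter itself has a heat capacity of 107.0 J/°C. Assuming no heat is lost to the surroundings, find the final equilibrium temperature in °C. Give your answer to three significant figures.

Heat lost by ethylene glycol = heat gained by water + calorimeter.
(146.0)(2.29)(133.7 − T) = [(463.6)(4.26) + 107.0](T − 18.5)
334.34 (133.7 − T) = 2081.936 (T − 18.5)
44701 − 334.34 T = 2081.936 T − 38516
83217 = 2416.276 T
T = 34.44 °C

T_f = 34.4 °C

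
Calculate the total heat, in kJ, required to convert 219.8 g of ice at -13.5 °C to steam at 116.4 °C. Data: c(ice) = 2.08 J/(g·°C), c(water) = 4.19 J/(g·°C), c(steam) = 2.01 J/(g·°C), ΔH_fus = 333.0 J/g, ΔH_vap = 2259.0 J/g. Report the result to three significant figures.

q1 (heat ice -13.5→0.0 °C): 219.8 × 2.08 × 13.5 = 6172 J
q2 (melt at 0 °C): 219.8 × 333.0 = 73193 J
q3 (heat water 0.0→100.0 °C): 219.8 × 4.19 × 100.0 = 92096 J
q4 (vaporize at 100 °C): 219.8 × 2259.0 = 496528 J
q5 (heat steam 100.0→116.4 °C): 219.8 × 2.01 × 16.4 = 7245 J
Total: 6172 + 73193 + 92096 + 496528 + 7245 = 675234 J = 675 kJ

q = 675 kJ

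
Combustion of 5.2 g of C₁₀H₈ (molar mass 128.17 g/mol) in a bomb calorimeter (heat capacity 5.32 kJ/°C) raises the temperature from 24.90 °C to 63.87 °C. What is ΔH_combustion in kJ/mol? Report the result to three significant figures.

ΔT = 63.87 − 24.90 = 38.97 °C
q_cal = C_cal × ΔT = 5.32 × 38.97 = 207.3204 kJ
n = 5.2 / 128.17 = 0.04057 mol
q_rxn = −q_cal = -207.3204 kJ
ΔH = -207.3204 / 0.04057 = -5110 kJ/mol

ΔH = -5110 kJ/mol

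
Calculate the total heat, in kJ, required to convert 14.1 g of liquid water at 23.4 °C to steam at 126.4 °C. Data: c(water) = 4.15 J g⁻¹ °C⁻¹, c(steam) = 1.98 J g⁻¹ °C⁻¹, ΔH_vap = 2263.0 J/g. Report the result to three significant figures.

q = 37.1 kJ

q1 (heat water 23.4→100.0 °C): 14.1 × 4.15 × 76.6 = 4482 J
q2 (vaporize at 100 °C): 14.1 × 2263.0 = 31908 J
q3 (heat steam 100.0→126.4 °C): 14.1 × 1.98 × 26.4 = 737 J
Total: 4482 + 31908 + 737 = 37127 J = 37.1 kJ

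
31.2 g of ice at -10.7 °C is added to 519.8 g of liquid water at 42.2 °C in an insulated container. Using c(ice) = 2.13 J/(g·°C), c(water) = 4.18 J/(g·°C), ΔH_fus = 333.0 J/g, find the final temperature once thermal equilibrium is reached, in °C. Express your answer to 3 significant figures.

T_f = 35.0 °C

Heat to bring ice to 0 °C and melt it: q₁ = 31.2×2.13×10.7 + 31.2×333.0 = 11101 J
Heat the water can supply cooling to 0 °C: 519.8×4.18×42.2 = 91690.6 J > q₁, so all ice melts.
Energy balance: 519.8×4.18×(42.2 − T) = 11101 + 31.2×4.18×(T − 0)
2172.764(42.2 − T) = 11101 + 130.416 T
91690.6 − 11101 = 2303.180 T
T = 80589.6 / 2303.180 = 34.99 °C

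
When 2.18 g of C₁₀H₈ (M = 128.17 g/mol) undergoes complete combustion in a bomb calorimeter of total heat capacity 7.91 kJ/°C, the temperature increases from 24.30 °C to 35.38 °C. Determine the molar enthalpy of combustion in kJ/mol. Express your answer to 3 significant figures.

ΔT = 35.38 − 24.30 = 11.08 °C
q_cal = C_cal × ΔT = 7.91 × 11.08 = 87.6428 kJ
n = 2.18 / 128.17 = 0.01701 mol
q_rxn = −q_cal = -87.6428 kJ
ΔH = -87.6428 / 0.01701 = -5152 kJ/mol

ΔH = -5150 kJ/mol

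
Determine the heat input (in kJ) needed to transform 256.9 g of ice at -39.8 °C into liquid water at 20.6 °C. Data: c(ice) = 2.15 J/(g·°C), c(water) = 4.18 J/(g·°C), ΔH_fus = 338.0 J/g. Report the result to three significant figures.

q = 131 kJ

q1 (heat ice -39.8→0.0 °C): 256.9 × 2.15 × 39.8 = 21983 J
q2 (melt at 0 °C): 256.9 × 338.0 = 86832 J
q3 (heat water 0.0→20.6 °C): 256.9 × 4.18 × 20.6 = 22121 J
Total: 21983 + 86832 + 22121 = 130936 J = 131 kJ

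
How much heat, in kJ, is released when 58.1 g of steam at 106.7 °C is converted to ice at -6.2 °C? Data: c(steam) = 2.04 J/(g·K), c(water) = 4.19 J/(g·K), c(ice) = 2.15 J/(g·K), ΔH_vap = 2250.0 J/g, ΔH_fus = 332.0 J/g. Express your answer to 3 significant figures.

q1 (cool steam 106.7→100 °C): 58.1 × 2.04 × 6.7 = 794 J
q2 (condense at 100 °C): 58.1 × 2250.0 = 130725 J
q3 (cool water 100→0 °C): 58.1 × 4.19 × 100.0 = 24344 J
q4 (freeze at 0 °C): 58.1 × 332.0 = 19289 J
q5 (cool ice 0→-6.2 °C): 58.1 × 2.15 × 6.2 = 774 J
Total: 794 + 130725 + 24344 + 19289 + 774 = 175926 J = 176 kJ

q = 176 kJ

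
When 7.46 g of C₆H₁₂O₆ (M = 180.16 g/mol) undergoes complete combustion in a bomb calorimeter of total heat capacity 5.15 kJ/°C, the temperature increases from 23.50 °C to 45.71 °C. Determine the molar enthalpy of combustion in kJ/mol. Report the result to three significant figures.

ΔT = 45.71 − 23.50 = 22.21 °C
q_cal = C_cal × ΔT = 5.15 × 22.21 = 114.3815 kJ
n = 7.46 / 180.16 = 0.04141 mol
q_rxn = −q_cal = -114.3815 kJ
ΔH = -114.3815 / 0.04141 = -2762 kJ/mol

ΔH = -2760 kJ/mol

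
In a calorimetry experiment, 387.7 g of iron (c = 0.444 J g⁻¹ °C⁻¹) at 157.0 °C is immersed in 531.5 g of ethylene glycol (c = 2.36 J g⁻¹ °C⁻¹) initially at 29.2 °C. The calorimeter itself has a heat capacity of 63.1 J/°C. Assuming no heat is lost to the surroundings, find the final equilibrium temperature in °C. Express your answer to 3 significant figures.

T_f = 44.0 °C

Heat lost by iron = heat gained by ethylene glycol + calorimeter.
(387.7)(0.444)(157.0 − T) = [(531.5)(2.36) + 63.1](T − 29.2)
172.1388 (157.0 − T) = 1317.44 (T − 29.2)
27026 − 172.1388 T = 1317.44 T − 38469
65495 = 1489.5788 T
T = 43.97 °C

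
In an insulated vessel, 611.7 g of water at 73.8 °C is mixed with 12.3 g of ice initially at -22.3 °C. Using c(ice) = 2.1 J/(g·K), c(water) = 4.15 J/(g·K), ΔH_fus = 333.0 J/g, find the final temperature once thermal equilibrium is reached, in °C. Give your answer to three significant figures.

T_f = 70.5 °C

Heat to bring ice to 0 °C and melt it: q₁ = 12.3×2.1×22.3 + 12.3×333.0 = 4671.9 J
Heat the water can supply cooling to 0 °C: 611.7×4.15×73.8 = 187345 J > q₁, so all ice melts.
Energy balance: 611.7×4.15×(73.8 − T) = 4671.9 + 12.3×4.15×(T − 0)
2538.555(73.8 − T) = 4671.9 + 51.045 T
187345 − 4671.9 = 2589.600 T
T = 182673.1 / 2589.600 = 70.54 °C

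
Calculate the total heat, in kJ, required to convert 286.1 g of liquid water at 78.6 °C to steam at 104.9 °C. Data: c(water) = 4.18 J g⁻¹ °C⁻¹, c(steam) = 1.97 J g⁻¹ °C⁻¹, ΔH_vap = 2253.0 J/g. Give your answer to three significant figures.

q1 (heat water 78.6→100.0 °C): 286.1 × 4.18 × 21.4 = 25592 J
q2 (vaporize at 100 °C): 286.1 × 2253.0 = 644583 J
q3 (heat steam 100.0→104.9 °C): 286.1 × 1.97 × 4.9 = 2762 J
Total: 25592 + 644583 + 2762 = 672937 J = 673 kJ

q = 673 kJ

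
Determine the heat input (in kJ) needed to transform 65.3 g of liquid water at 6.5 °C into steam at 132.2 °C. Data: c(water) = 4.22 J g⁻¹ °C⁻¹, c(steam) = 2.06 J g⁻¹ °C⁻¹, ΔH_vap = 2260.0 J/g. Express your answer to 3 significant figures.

q1 (heat water 6.5→100.0 °C): 65.3 × 4.22 × 93.5 = 25765 J
q2 (vaporize at 100 °C): 65.3 × 2260.0 = 147578 J
q3 (heat steam 100.0→132.2 °C): 65.3 × 2.06 × 32.2 = 4331 J
Total: 25765 + 147578 + 4331 = 177674 J = 178 kJ

q = 178 kJ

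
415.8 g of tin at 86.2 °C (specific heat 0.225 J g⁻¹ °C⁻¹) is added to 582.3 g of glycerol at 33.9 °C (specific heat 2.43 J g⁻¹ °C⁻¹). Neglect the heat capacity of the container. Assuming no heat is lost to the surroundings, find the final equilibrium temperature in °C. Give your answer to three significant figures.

Heat lost by tin = heat gained by glycerol.
(415.8)(0.225)(86.2 − T) = (582.3)(2.43)(T − 33.9)
93.555 (86.2 − T) = 1414.989 (T − 33.9)
8064.4 − 93.555 T = 1414.989 T − 47968
56032.4 = 1508.544 T
T = 37.14 °C

T_f = 37.1 °C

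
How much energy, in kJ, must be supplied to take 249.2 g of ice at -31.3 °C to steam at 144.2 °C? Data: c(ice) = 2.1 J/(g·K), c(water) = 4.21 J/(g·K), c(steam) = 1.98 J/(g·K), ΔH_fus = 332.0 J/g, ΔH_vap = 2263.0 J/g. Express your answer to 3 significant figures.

q1 (heat ice -31.3→0.0 °C): 249.2 × 2.1 × 31.3 = 16380 J
q2 (melt at 0 °C): 249.2 × 332.0 = 82734 J
q3 (heat water 0.0→100.0 °C): 249.2 × 4.21 × 100.0 = 104913 J
q4 (vaporize at 100 °C): 249.2 × 2263.0 = 563940 J
q5 (heat steam 100.0→144.2 °C): 249.2 × 1.98 × 44.2 = 21809 J
Total: 16380 + 82734 + 104913 + 563940 + 21809 = 789776 J = 790 kJ

q = 790 kJ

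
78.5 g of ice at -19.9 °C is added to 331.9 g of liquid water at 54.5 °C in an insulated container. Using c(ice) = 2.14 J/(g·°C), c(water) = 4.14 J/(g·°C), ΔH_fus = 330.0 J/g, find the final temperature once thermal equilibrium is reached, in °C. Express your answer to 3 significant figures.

T_f = 26.9 °C

Heat to bring ice to 0 °C and melt it: q₁ = 78.5×2.14×19.9 + 78.5×330.0 = 29248 J
Heat the water can supply cooling to 0 °C: 331.9×4.14×54.5 = 74886.6 J > q₁, so all ice melts.
Energy balance: 331.9×4.14×(54.5 − T) = 29248 + 78.5×4.14×(T − 0)
1374.066(54.5 − T) = 29248 + 324.99 T
74886.6 − 29248 = 1699.056 T
T = 45638.6 / 1699.056 = 26.86 °C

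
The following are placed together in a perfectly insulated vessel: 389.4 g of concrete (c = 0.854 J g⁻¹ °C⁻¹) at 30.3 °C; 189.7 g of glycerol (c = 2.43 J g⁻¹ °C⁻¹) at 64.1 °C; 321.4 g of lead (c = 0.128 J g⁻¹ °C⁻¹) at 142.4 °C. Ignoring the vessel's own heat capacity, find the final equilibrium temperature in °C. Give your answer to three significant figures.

Σ mᵢcᵢ(T − Tᵢ) = 0  ⇒  T = Σ mᵢcᵢTᵢ / Σ mᵢcᵢ
Σ mᵢcᵢ = 389.4×0.854 + 189.7×2.43 + 321.4×0.128 = 834.6578
Σ mᵢcᵢTᵢ = 332.5476×30.3 + 460.971×64.1 + 41.1392×142.4 = 45483
T = 45483 / 834.6578 = 54.49 °C

T_f = 54.5 °C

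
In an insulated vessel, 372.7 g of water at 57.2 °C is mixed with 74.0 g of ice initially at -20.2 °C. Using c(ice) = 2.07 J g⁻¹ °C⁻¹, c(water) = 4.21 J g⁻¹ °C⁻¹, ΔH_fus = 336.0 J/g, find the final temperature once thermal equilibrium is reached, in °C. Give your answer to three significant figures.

T_f = 32.9 °C

Heat to bring ice to 0 °C and melt it: q₁ = 74.0×2.07×20.2 + 74.0×336.0 = 27958 J
Heat the water can supply cooling to 0 °C: 372.7×4.21×57.2 = 89750.6 J > q₁, so all ice melts.
Energy balance: 372.7×4.21×(57.2 − T) = 27958 + 74.0×4.21×(T − 0)
1569.067(57.2 − T) = 27958 + 311.54 T
89750.6 − 27958 = 1880.607 T
T = 61792.6 / 1880.607 = 32.86 °C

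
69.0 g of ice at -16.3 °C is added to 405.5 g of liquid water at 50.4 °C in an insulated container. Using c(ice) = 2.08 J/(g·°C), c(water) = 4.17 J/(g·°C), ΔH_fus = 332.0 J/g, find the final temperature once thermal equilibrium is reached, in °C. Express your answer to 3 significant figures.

T_f = 30.3 °C

Heat to bring ice to 0 °C and melt it: q₁ = 69.0×2.08×16.3 + 69.0×332.0 = 25247 J
Heat the water can supply cooling to 0 °C: 405.5×4.17×50.4 = 85223.1 J > q₁, so all ice melts.
Energy balance: 405.5×4.17×(50.4 − T) = 25247 + 69.0×4.17×(T − 0)
1690.935(50.4 − T) = 25247 + 287.73 T
85223.1 − 25247 = 1978.665 T
T = 59976.1 / 1978.665 = 30.31 °C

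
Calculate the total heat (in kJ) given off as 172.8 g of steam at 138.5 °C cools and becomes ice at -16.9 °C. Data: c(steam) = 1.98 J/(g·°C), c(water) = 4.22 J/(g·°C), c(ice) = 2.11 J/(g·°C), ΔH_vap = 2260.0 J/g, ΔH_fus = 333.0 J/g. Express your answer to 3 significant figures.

q1 (cool steam 138.5→100 °C): 172.8 × 1.98 × 38.5 = 13173 J
q2 (condense at 100 °C): 172.8 × 2260.0 = 390528 J
q3 (cool water 100→0 °C): 172.8 × 4.22 × 100.0 = 72922 J
q4 (freeze at 0 °C): 172.8 × 333.0 = 57542 J
q5 (cool ice 0→-16.9 °C): 172.8 × 2.11 × 16.9 = 6162 J
Total: 13173 + 390528 + 72922 + 57542 + 6162 = 540327 J = 540 kJ

q = 540 kJ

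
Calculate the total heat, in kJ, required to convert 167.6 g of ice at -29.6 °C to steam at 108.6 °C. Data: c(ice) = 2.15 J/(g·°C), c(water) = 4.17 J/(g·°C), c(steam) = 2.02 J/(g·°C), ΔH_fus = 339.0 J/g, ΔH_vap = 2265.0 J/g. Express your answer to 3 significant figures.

q = 520 kJ

q1 (heat ice -29.6→0.0 °C): 167.6 × 2.15 × 29.6 = 10666 J
q2 (melt at 0 °C): 167.6 × 339.0 = 56816 J
q3 (heat water 0.0→100.0 °C): 167.6 × 4.17 × 100.0 = 69889 J
q4 (vaporize at 100 °C): 167.6 × 2265.0 = 379614 J
q5 (heat steam 100.0→108.6 °C): 167.6 × 2.02 × 8.6 = 2912 J
Total: 10666 + 56816 + 69889 + 379614 + 2912 = 519897 J = 520 kJ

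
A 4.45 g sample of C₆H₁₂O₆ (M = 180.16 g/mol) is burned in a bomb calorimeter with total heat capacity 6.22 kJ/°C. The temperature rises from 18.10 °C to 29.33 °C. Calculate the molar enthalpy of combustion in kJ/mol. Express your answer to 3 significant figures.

ΔT = 29.33 − 18.10 = 11.23 °C
q_cal = C_cal × ΔT = 6.22 × 11.23 = 69.8506 kJ
n = 4.45 / 180.16 = 0.02470 mol
q_rxn = −q_cal = -69.8506 kJ
ΔH = -69.8506 / 0.02470 = -2828 kJ/mol

ΔH = -2830 kJ/mol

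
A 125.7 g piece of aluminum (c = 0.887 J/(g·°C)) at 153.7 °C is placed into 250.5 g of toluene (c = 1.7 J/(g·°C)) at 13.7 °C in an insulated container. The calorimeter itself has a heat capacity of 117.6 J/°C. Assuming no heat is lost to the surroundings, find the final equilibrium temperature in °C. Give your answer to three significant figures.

Heat lost by aluminum = heat gained by toluene + calorimeter.
(125.7)(0.887)(153.7 − T) = [(250.5)(1.7) + 117.6](T − 13.7)
111.4959 (153.7 − T) = 543.45 (T − 13.7)
17137 − 111.4959 T = 543.45 T − 7445.3
24582.3 = 654.9459 T
T = 37.53 °C

T_f = 37.5 °C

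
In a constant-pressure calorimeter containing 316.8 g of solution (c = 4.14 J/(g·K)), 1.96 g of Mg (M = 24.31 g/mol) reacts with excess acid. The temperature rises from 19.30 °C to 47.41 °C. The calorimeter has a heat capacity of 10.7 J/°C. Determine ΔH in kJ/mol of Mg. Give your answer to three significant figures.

|ΔT| = |47.41 − 19.30| = 28.11 °C
|q_surr| = (316.8 × 4.14 + 10.7) × 28.11 = 1322.252 × 28.11 = 37170 J
n(Mg) = 1.96 / 24.31 = 0.08063 mol
Temperature rose, so q_rxn = −|q_surr| = -37.17 kJ
ΔH = q_rxn / n = -461.0 kJ/mol

ΔH = -461 kJ/mol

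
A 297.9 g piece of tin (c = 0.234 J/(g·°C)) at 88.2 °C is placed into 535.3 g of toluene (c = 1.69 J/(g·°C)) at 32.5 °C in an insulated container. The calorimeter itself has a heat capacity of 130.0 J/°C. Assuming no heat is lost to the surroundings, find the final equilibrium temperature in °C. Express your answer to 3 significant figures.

T_f = 36.0 °C

Heat lost by tin = heat gained by toluene + calorimeter.
(297.9)(0.234)(88.2 − T) = [(535.3)(1.69) + 130.0](T − 32.5)
69.7086 (88.2 − T) = 1034.657 (T − 32.5)
6148.3 − 69.7086 T = 1034.657 T − 33626
39774.3 = 1104.3656 T
T = 36.02 °C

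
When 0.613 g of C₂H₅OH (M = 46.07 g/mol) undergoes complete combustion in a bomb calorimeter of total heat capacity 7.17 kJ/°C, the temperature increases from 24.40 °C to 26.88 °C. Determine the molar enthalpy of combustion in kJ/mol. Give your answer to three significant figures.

ΔT = 26.88 − 24.40 = 2.48 °C
q_cal = C_cal × ΔT = 7.17 × 2.48 = 17.7816 kJ
n = 0.613 / 46.07 = 0.01331 mol
q_rxn = −q_cal = -17.7816 kJ
ΔH = -17.7816 / 0.01331 = -1336 kJ/mol

ΔH = -1340 kJ/mol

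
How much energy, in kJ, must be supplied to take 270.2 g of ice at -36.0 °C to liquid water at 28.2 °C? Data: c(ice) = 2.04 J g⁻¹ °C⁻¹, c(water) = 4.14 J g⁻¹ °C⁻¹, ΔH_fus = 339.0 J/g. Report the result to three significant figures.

q1 (heat ice -36.0→0.0 °C): 270.2 × 2.04 × 36.0 = 19843 J
q2 (melt at 0 °C): 270.2 × 339.0 = 91598 J
q3 (heat water 0.0→28.2 °C): 270.2 × 4.14 × 28.2 = 31545 J
Total: 19843 + 91598 + 31545 = 142986 J = 143 kJ

q = 143 kJ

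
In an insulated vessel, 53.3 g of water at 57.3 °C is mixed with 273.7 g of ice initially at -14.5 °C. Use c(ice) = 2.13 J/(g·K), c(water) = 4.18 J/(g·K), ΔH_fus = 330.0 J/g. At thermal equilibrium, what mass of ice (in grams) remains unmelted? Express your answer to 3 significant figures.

Heat to warm all ice to 0 °C: 273.7×2.13×14.5 = 8453.2 J
Heat released by water cooling to 0 °C: 53.3×4.18×57.3 = 12766 J
12766 J < 8453.2 + 273.7×330.0 = 98774.2 J, so not all ice melts; final T = 0 °C.
Heat left for melting: 12766 − 8453.2 = 4312.8 J
Mass melted = 4312.8 / 330.0 = 13.07 g
Ice remaining = 273.7 − 13.07 = 260.63 g

m_ice remaining = 261 g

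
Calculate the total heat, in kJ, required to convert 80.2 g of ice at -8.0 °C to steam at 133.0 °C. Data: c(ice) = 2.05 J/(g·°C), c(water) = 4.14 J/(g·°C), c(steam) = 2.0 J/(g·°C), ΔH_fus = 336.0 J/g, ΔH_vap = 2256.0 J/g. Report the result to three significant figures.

q = 248 kJ

q1 (heat ice -8.0→0.0 °C): 80.2 × 2.05 × 8.0 = 1315 J
q2 (melt at 0 °C): 80.2 × 336.0 = 26947 J
q3 (heat water 0.0→100.0 °C): 80.2 × 4.14 × 100.0 = 33203 J
q4 (vaporize at 100 °C): 80.2 × 2256.0 = 180931 J
q5 (heat steam 100.0→133.0 °C): 80.2 × 2.0 × 33.0 = 5293 J
Total: 1315 + 26947 + 33203 + 180931 + 5293 = 247689 J = 248 kJ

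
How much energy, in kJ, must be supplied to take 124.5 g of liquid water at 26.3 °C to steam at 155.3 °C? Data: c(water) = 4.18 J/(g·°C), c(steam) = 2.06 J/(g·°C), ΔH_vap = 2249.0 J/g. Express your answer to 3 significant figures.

q1 (heat water 26.3→100.0 °C): 124.5 × 4.18 × 73.7 = 38354 J
q2 (vaporize at 100 °C): 124.5 × 2249.0 = 280001 J
q3 (heat steam 100.0→155.3 °C): 124.5 × 2.06 × 55.3 = 14183 J
Total: 38354 + 280001 + 14183 = 332538 J = 333 kJ

q = 333 kJ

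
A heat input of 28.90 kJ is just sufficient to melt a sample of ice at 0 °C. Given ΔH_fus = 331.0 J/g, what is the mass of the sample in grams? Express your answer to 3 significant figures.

m = q / ΔH_fus = 28900 J / 331.0 J/g = 87.3 g

m = 87.3 g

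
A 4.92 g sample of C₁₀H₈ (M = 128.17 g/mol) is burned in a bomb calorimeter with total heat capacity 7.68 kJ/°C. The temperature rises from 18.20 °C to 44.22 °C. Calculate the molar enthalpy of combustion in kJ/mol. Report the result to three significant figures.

ΔH = -5210 kJ/mol

ΔT = 44.22 − 18.20 = 26.02 °C
q_cal = C_cal × ΔT = 7.68 × 26.02 = 199.8336 kJ
n = 4.92 / 128.17 = 0.03839 mol
q_rxn = −q_cal = -199.8336 kJ
ΔH = -199.8336 / 0.03839 = -5205 kJ/mol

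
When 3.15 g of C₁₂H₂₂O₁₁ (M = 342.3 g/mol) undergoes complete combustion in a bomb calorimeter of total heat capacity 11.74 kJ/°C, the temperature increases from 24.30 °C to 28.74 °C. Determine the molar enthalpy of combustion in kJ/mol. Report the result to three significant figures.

ΔT = 28.74 − 24.30 = 4.44 °C
q_cal = C_cal × ΔT = 11.74 × 4.44 = 52.1256 kJ
n = 3.15 / 342.3 = 0.009202 mol
q_rxn = −q_cal = -52.1256 kJ
ΔH = -52.1256 / 0.009202 = -5664.6 kJ/mol

ΔH = -5660 kJ/mol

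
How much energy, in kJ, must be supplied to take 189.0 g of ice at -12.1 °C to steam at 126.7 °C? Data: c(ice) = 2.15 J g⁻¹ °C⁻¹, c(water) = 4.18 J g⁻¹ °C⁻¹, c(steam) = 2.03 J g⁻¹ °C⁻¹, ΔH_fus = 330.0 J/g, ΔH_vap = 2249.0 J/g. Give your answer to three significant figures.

q = 582 kJ

q1 (heat ice -12.1→0.0 °C): 189.0 × 2.15 × 12.1 = 4917 J
q2 (melt at 0 °C): 189.0 × 330.0 = 62370 J
q3 (heat water 0.0→100.0 °C): 189.0 × 4.18 × 100.0 = 79002 J
q4 (vaporize at 100 °C): 189.0 × 2249.0 = 425061 J
q5 (heat steam 100.0→126.7 °C): 189.0 × 2.03 × 26.7 = 10244 J
Total: 4917 + 62370 + 79002 + 425061 + 10244 = 581594 J = 582 kJ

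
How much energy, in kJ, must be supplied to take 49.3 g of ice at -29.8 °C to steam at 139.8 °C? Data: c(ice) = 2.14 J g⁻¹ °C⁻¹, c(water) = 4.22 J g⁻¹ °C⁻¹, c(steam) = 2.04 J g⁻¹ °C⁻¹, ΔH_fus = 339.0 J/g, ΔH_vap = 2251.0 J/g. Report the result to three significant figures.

q = 156 kJ

q1 (heat ice -29.8→0.0 °C): 49.3 × 2.14 × 29.8 = 3144 J
q2 (melt at 0 °C): 49.3 × 339.0 = 16713 J
q3 (heat water 0.0→100.0 °C): 49.3 × 4.22 × 100.0 = 20805 J
q4 (vaporize at 100 °C): 49.3 × 2251.0 = 110974 J
q5 (heat steam 100.0→139.8 °C): 49.3 × 2.04 × 39.8 = 4003 J
Total: 3144 + 16713 + 20805 + 110974 + 4003 = 155639 J = 156 kJ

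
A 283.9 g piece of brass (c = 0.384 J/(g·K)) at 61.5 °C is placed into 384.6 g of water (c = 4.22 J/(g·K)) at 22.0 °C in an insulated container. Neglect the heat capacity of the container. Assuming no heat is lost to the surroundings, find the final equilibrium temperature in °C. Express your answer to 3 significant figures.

T_f = 24.5 °C

Heat lost by brass = heat gained by water.
(283.9)(0.384)(61.5 − T) = (384.6)(4.22)(T − 22.0)
109.0176 (61.5 − T) = 1623.012 (T − 22.0)
6704.6 − 109.0176 T = 1623.012 T − 35706
42410.6 = 1732.0296 T
T = 24.49 °C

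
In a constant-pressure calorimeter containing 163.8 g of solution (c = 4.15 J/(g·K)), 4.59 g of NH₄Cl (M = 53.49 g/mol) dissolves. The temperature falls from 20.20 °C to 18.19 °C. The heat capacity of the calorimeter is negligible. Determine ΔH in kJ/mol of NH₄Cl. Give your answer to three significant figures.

|ΔT| = |18.19 − 20.20| = 2.01 °C
|q_surr| = (163.8 × 4.15) × 2.01 = 679.77 × 2.01 = 1366 J
n(NH₄Cl) = 4.59 / 53.49 = 0.08581 mol
Temperature fell, so q_rxn = +|q_surr| = 1.366 kJ
ΔH = q_rxn / n = 15.92 kJ/mol

ΔH = 15.9 kJ/mol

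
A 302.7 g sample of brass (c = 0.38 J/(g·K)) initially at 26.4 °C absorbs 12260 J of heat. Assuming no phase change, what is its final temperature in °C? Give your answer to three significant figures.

ΔT = q / (m c) = 12260 / (302.7 × 0.38) = 106.6 °C
T_f = 26.4 + 106.6 = 133.0 °C

T_f = 133 °C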